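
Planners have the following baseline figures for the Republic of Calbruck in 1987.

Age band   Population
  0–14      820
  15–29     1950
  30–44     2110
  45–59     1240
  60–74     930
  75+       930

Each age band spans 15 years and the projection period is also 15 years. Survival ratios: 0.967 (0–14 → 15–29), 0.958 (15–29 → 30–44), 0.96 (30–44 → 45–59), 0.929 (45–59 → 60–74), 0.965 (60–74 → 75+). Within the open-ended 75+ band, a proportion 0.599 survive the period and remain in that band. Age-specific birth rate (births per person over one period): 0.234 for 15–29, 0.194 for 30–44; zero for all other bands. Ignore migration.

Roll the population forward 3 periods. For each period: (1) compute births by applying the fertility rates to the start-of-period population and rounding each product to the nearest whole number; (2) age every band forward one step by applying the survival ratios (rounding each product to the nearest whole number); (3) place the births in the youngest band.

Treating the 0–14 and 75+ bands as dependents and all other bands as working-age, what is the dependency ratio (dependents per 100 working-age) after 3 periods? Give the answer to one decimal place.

Period 1.
Births: 1950 × 0.234 = 456  |  2110 × 0.194 = 409 → 865
15–29: 820 × 0.967 = 793
30–44: 1950 × 0.958 = 1868
45–59: 2110 × 0.96 = 2026
60–74: 1240 × 0.929 = 1152
75+: 930 × 0.965 + 930 × 0.599 = 897 + 557 = 1454
Giving 865 / 793 / 1868 / 2026 / 1152 / 1454.
Period 2.
Births: 793 × 0.234 = 186  |  1868 × 0.194 = 362 → 548
15–29: 865 × 0.967 = 836
30–44: 793 × 0.958 = 760
45–59: 1868 × 0.96 = 1793
60–74: 2026 × 0.929 = 1882
75+: 1152 × 0.965 + 1454 × 0.599 = 1112 + 871 = 1983
Giving 548 / 836 / 760 / 1793 / 1882 / 1983.
Period 3.
Births: 836 × 0.234 = 196  |  760 × 0.194 = 147 → 343
15–29: 548 × 0.967 = 530
30–44: 836 × 0.958 = 801
45–59: 760 × 0.96 = 730
60–74: 1793 × 0.929 = 1666
75+: 1882 × 0.965 + 1983 × 0.599 = 1816 + 1188 = 3004
Giving 343 / 530 / 801 / 730 / 1666 / 3004.
Dependents (band 0–14 + band 75+) = 343 + 3004 = 3347; working-age = 3727; ratio = 3347/3727 × 100 = 89.8

89.8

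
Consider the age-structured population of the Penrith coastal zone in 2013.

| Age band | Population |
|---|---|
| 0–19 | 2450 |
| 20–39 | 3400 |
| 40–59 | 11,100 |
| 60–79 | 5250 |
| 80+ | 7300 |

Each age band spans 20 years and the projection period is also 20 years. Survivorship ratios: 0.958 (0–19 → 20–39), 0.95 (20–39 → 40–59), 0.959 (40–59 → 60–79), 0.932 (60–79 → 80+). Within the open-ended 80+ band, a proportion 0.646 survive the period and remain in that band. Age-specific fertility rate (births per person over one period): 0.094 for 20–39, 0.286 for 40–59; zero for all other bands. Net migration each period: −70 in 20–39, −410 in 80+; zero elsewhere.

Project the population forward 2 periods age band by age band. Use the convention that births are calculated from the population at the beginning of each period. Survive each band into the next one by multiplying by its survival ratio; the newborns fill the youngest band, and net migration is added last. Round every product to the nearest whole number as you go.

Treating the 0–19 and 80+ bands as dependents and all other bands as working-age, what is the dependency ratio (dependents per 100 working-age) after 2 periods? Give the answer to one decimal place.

[period 1]
Births: 3400 * 0.094 = 320 ; 11100 * 0.286 = 3175 → 3495
20–39: 2450 * 0.958 = 2347
40–59: 3400 * 0.95 = 3230
60–79: 11100 * 0.959 = 10645
80+: 5250 * 0.932 + 7300 * 0.646 = 4893 + 4716 = 9609
Net migration: 20–39 − 70 → 2277; 80+ − 410 → 9199
Population now: 0–19=3495, 20–39=2277, 40–59=3230, 60–79=10645, 80+=9199
[period 2]
Births: 2277 * 0.094 = 214 ; 3230 * 0.286 = 924 → 1138
20–39: 3495 * 0.958 = 3348
40–59: 2277 * 0.95 = 2163
60–79: 3230 * 0.959 = 3098
80+: 10645 * 0.932 + 9199 * 0.646 = 9921 + 5943 = 15864
Net migration: 20–39 − 70 → 3278; 80+ − 410 → 15454
Population now: 0–19=1138, 20–39=3278, 40–59=2163, 60–79=3098, 80+=15454
Dependents (band 0–19 + band 80+) = 1138 + 15454 = 16592; working-age = 8539; ratio = 16592/8539 × 100 = 194.3

194.3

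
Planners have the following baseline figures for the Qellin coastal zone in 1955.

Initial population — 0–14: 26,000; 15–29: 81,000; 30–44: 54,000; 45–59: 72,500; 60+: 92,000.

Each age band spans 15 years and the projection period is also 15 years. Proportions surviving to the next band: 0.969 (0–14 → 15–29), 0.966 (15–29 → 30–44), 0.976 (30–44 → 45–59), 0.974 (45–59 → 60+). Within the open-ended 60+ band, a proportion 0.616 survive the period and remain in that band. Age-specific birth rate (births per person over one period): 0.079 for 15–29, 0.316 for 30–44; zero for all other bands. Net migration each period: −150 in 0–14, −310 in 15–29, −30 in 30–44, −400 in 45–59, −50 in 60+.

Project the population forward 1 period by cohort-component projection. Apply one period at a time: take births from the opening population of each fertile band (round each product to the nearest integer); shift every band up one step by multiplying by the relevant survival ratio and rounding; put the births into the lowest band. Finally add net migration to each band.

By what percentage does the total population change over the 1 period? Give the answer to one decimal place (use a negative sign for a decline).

Numbering the bands 1..5 from youngest to oldest:
[period 1]
Births: 81000 * 0.079 = 6399, 54000 * 0.316 = 17064 ⇒ total 23463
Band 2: 26000 * 0.969 = 25194
Band 3: 81000 * 0.966 = 78246
Band 4: 54000 * 0.976 = 52704
Band 5: 72500 * 0.974 + 92000 * 0.616 = 70615 + 56672 = 127287
Net migration: Band 1 − 150 → 23313; Band 2 − 310 → 24884; Band 3 − 30 → 78216; Band 4 − 400 → 52304; Band 5 − 50 → 127237
→ [23313, 24884, 78216, 52304, 127237]
Total: 325500 → 305954; change = -19546; percentage change = -6.0%

-6.0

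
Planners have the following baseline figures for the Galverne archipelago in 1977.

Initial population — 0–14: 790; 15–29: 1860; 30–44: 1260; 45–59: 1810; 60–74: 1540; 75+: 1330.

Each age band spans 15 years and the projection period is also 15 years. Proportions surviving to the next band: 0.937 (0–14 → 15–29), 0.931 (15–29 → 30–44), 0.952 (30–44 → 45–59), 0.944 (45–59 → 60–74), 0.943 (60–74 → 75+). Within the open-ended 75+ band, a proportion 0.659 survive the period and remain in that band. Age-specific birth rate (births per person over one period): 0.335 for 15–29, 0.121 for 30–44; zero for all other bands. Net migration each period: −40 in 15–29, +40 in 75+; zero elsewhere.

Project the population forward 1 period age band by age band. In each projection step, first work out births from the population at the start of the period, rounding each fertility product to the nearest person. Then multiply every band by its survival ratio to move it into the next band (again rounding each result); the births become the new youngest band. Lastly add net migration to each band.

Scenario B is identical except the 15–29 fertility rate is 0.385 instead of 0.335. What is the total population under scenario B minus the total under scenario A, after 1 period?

Period 1.
Births: 1860 * 0.335 = 623 ; 1260 * 0.121 = 152 → 775
15–29: 790 * 0.937 = 740
30–44: 1860 * 0.931 = 1732
45–59: 1260 * 0.952 = 1200
60–74: 1810 * 0.944 = 1709
75+: 1540 * 0.943 + 1330 * 0.659 = 1452 + 876 = 2328
Net migration: 15–29 − 40 → 700; 75+ + 40 → 2368
Giving 775 / 700 / 1732 / 1200 / 1709 / 2368.
Scenario A total after 1 period: 8484
Scenario B projection —
Period 1.
Births: 1860 * 0.385 = 716 ; 1260 * 0.121 = 152 → 868
15–29: 790 * 0.937 = 740
30–44: 1860 * 0.931 = 1732
45–59: 1260 * 0.952 = 1200
60–74: 1810 * 0.944 = 1709
75+: 1540 * 0.943 + 1330 * 0.659 = 1452 + 876 = 2328
Net migration: 15–29 − 40 → 700; 75+ + 40 → 2368
Giving 868 / 700 / 1732 / 1200 / 1709 / 2368.
Scenario B total after 1 period: 8577
Difference B − A = 8577 − 8484 = 93

93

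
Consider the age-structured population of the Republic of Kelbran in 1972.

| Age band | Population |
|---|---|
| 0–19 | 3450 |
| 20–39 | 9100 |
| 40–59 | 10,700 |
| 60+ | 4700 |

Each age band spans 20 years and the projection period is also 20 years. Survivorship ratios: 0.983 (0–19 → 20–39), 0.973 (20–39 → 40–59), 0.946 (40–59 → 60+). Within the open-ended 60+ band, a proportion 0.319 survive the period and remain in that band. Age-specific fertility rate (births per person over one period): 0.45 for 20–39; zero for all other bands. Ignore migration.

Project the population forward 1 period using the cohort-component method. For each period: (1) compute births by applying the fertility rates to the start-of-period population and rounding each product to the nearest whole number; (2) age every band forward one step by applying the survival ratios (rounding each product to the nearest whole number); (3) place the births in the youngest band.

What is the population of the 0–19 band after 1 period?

— Period 1 —
Births: 9100 × 0.45 = 4095
20–39: 3450 × 0.983 = 3391
40–59: 9100 × 0.973 = 8854
60+: 10700 × 0.946 + 4700 × 0.319 = 10122 + 1499 = 11621
→ [4095, 3391, 8854, 11621]

4095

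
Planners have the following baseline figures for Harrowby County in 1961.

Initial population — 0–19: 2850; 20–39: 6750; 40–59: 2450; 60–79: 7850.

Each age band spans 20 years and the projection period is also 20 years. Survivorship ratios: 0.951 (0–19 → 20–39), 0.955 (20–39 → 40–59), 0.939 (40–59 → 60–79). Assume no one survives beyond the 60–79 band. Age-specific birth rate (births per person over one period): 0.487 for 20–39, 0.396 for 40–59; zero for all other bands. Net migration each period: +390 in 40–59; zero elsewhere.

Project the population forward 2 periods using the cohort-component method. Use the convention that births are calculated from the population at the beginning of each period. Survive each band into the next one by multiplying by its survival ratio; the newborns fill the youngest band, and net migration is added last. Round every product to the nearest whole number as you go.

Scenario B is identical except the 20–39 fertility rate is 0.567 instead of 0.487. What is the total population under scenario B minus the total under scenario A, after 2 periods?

Let band 1 be 0–19 through band 4 = 60–79.
— Period 1 —
Births: 6750 * 0.487 = 3287  |  2450 * 0.396 = 970 ⇒ total 4257
Band 2: 2850 * 0.951 = 2710
Band 3: 6750 * 0.955 = 6446
Band 4: 2450 * 0.939 = 2301
Net migration: Band 3 + 390 → 6836
Population now: 0–19=4257, 20–39=2710, 40–59=6836, 60–79=2301
— Period 2 —
Births: 2710 * 0.487 = 1320  |  6836 * 0.396 = 2707 ⇒ total 4027
Band 2: 4257 * 0.951 = 4048
Band 3: 2710 * 0.955 = 2588
Band 4: 6836 * 0.939 = 6419
Net migration: Band 3 + 390 → 2978
Population now: 0–19=4027, 20–39=4048, 40–59=2978, 60–79=6419
Scenario A total after 2 periods: 17472
Scenario B projection —
— Period 1 —
Births: 6750 * 0.567 = 3827  |  2450 * 0.396 = 970 ⇒ total 4797
Band 2: 2850 * 0.951 = 2710
Band 3: 6750 * 0.955 = 6446
Band 4: 2450 * 0.939 = 2301
Net migration: Band 3 + 390 → 6836
Population now: 0–19=4797, 20–39=2710, 40–59=6836, 60–79=2301
— Period 2 —
Births: 2710 * 0.567 = 1537  |  6836 * 0.396 = 2707 ⇒ total 4244
Band 2: 4797 * 0.951 = 4562
Band 3: 2710 * 0.955 = 2588
Band 4: 6836 * 0.939 = 6419
Net migration: Band 3 + 390 → 2978
Population now: 0–19=4244, 20–39=4562, 40–59=2978, 60–79=6419
Scenario B total after 2 periods: 18203
Difference B − A = 18203 − 17472 = 731

731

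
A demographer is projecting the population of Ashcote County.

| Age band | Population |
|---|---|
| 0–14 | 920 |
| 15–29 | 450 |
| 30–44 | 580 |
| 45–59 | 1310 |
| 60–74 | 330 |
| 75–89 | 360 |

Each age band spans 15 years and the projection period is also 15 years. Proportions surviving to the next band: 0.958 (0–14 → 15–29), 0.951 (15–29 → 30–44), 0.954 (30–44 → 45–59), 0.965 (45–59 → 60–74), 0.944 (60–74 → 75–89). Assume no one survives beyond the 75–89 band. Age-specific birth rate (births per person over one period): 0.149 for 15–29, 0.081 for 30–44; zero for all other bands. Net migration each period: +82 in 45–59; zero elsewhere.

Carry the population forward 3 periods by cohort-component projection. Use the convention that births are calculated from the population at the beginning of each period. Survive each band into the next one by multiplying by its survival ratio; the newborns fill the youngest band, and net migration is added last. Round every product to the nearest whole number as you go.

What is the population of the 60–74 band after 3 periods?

Call the groups 1 to 6, youngest first.
Period 1.
Births: 450 × 0.149 = 67 ; 580 × 0.081 = 47 ⇒ total 114
Group 2: 920 × 0.958 = 881
Group 3: 450 × 0.951 = 428
Group 4: 580 × 0.954 = 553
Group 5: 1310 × 0.965 = 1264
Group 6: 330 × 0.944 = 312
Net migration: Group 4 + 82 → 635
End of period: [114, 881, 428, 635, 1264, 312]
Period 2.
Births: 881 × 0.149 = 131 ; 428 × 0.081 = 35 ⇒ total 166
Group 2: 114 × 0.958 = 109
Group 3: 881 × 0.951 = 838
Group 4: 428 × 0.954 = 408
Group 5: 635 × 0.965 = 613
Group 6: 1264 × 0.944 = 1193
Net migration: Group 4 + 82 → 490
End of period: [166, 109, 838, 490, 613, 1193]
Period 3.
Births: 109 × 0.149 = 16 ; 838 × 0.081 = 68 ⇒ total 84
Group 2: 166 × 0.958 = 159
Group 3: 109 × 0.951 = 104
Group 4: 838 × 0.954 = 799
Group 5: 490 × 0.965 = 473
Group 6: 613 × 0.944 = 579
Net migration: Group 4 + 82 → 881
End of period: [84, 159, 104, 881, 473, 579]

473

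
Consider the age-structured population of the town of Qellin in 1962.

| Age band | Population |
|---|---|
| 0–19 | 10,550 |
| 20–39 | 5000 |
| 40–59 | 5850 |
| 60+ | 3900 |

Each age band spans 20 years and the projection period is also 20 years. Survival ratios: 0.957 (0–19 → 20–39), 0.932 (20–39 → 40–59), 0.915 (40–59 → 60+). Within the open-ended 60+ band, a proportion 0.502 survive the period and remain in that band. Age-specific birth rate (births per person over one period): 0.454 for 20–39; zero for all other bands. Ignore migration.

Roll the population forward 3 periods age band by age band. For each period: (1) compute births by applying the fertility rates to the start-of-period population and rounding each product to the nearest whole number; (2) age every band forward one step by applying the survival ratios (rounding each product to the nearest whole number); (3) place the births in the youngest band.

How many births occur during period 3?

986

Numbering the bands 1..4 from youngest to oldest:
[period 1]
Births: 5000 × 0.454 = 2270
Band 2: 10550 × 0.957 = 10096
Band 3: 5000 × 0.932 = 4660
Band 4: 5850 × 0.915 + 3900 × 0.502 = 5353 + 1958 = 7311
Population now: 0–19=2270, 20–39=10096, 40–59=4660, 60+=7311
[period 2]
Births: 10096 × 0.454 = 4584
Band 2: 2270 × 0.957 = 2172
Band 3: 10096 × 0.932 = 9409
Band 4: 4660 × 0.915 + 7311 × 0.502 = 4264 + 3670 = 7934
Population now: 0–19=4584, 20–39=2172, 40–59=9409, 60+=7934
[period 3]
Births: 2172 × 0.454 = 986
Band 2: 4584 × 0.957 = 4387
Band 3: 2172 × 0.932 = 2024
Band 4: 9409 × 0.915 + 7934 × 0.502 = 8609 + 3983 = 12592
Population now: 0–19=986, 20–39=4387, 40–59=2024, 60+=12592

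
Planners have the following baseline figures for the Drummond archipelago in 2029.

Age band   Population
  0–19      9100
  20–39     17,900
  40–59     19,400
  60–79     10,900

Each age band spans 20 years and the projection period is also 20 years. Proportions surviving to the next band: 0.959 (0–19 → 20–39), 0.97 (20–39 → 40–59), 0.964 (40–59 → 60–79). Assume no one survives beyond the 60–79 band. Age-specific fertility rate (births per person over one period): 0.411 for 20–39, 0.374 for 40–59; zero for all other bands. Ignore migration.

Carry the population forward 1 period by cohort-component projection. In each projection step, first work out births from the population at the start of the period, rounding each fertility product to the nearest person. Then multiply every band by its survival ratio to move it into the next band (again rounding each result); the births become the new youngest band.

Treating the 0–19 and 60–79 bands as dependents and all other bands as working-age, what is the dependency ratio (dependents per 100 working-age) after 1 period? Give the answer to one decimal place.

Numbering the groups 1..4 from youngest to oldest:
Period 1:
Births: 17900 * 0.411 = 7357 ; 19400 * 0.374 = 7256 ⇒ total 14613
Group 2: 9100 * 0.959 = 8727
Group 3: 17900 * 0.97 = 17363
Group 4: 19400 * 0.964 = 18702
Giving 14613 / 8727 / 17363 / 18702.
Dependents (band 0–19 + band 60–79) = 14613 + 18702 = 33315; working-age = 26090; ratio = 33315/26090 × 100 = 127.7

127.7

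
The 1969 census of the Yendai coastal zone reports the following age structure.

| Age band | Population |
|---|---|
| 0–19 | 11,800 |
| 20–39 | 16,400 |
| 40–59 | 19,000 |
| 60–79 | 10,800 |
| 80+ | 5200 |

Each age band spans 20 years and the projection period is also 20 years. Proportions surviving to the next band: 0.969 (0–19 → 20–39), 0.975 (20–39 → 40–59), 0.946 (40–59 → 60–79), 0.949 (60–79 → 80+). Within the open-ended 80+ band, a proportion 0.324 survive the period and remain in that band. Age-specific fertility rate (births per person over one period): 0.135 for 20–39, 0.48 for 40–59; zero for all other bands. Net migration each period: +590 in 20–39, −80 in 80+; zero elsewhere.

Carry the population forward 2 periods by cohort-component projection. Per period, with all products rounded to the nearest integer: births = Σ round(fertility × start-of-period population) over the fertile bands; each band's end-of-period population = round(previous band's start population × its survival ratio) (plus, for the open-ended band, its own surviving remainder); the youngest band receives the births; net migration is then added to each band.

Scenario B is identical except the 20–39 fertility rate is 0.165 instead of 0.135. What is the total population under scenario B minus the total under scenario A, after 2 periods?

(Groups numbered youngest = 1 to oldest = 5.)
— Period 1 —
Births: 16400 × 0.135 = 2214  |  19000 × 0.48 = 9120 → total 11334
Group 2: 11800 × 0.969 = 11434
Group 3: 16400 × 0.975 = 15990
Group 4: 19000 × 0.946 = 17974
Group 5: 10800 × 0.949 + 5200 × 0.324 = 10249 + 1685 = 11934
Net migration: Group 2 + 590 → 12024; Group 5 − 80 → 11854
End of period: [11334, 12024, 15990, 17974, 11854]
— Period 2 —
Births: 12024 × 0.135 = 1623  |  15990 × 0.48 = 7675 → total 9298
Group 2: 11334 × 0.969 = 10983
Group 3: 12024 × 0.975 = 11723
Group 4: 15990 × 0.946 = 15127
Group 5: 17974 × 0.949 + 11854 × 0.324 = 17057 + 3841 = 20898
Net migration: Group 2 + 590 → 11573; Group 5 − 80 → 20818
End of period: [9298, 11573, 11723, 15127, 20818]
Scenario A total after 2 periods: 68539
Scenario B projection —
— Period 1 —
Births: 16400 × 0.165 = 2706  |  19000 × 0.48 = 9120 → total 11826
Group 2: 11800 × 0.969 = 11434
Group 3: 16400 × 0.975 = 15990
Group 4: 19000 × 0.946 = 17974
Group 5: 10800 × 0.949 + 5200 × 0.324 = 10249 + 1685 = 11934
Net migration: Group 2 + 590 → 12024; Group 5 − 80 → 11854
End of period: [11826, 12024, 15990, 17974, 11854]
— Period 2 —
Births: 12024 × 0.165 = 1984  |  15990 × 0.48 = 7675 → total 9659
Group 2: 11826 × 0.969 = 11459
Group 3: 12024 × 0.975 = 11723
Group 4: 15990 × 0.946 = 15127
Group 5: 17974 × 0.949 + 11854 × 0.324 = 17057 + 3841 = 20898
Net migration: Group 2 + 590 → 12049; Group 5 − 80 → 20818
End of period: [9659, 12049, 11723, 15127, 20818]
Scenario B total after 2 periods: 69376
Difference B − A = 69376 − 68539 = 837

837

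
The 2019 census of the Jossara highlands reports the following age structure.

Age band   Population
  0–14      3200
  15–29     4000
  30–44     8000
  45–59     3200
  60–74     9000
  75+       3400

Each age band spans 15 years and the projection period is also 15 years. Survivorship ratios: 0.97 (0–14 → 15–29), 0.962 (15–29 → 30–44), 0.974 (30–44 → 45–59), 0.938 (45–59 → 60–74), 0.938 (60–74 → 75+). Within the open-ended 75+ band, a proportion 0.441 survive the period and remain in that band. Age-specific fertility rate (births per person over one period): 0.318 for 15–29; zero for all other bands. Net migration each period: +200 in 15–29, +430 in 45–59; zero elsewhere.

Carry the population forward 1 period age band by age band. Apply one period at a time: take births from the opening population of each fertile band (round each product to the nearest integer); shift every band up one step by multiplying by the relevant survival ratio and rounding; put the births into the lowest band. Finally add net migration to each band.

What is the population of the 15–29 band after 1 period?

3304

Call the bands 1 to 6, youngest first.
Period 1:
Births: 4000 * 0.318 = 1272
Band 2: 3200 * 0.97 = 3104
Band 3: 4000 * 0.962 = 3848
Band 4: 8000 * 0.974 = 7792
Band 5: 3200 * 0.938 = 3002
Band 6: 9000 * 0.938 + 3400 * 0.441 = 8442 + 1499 = 9941
Net migration: Band 2 + 200 → 3304; Band 4 + 430 → 8222
End of period: [1272, 3304, 3848, 8222, 3002, 9941]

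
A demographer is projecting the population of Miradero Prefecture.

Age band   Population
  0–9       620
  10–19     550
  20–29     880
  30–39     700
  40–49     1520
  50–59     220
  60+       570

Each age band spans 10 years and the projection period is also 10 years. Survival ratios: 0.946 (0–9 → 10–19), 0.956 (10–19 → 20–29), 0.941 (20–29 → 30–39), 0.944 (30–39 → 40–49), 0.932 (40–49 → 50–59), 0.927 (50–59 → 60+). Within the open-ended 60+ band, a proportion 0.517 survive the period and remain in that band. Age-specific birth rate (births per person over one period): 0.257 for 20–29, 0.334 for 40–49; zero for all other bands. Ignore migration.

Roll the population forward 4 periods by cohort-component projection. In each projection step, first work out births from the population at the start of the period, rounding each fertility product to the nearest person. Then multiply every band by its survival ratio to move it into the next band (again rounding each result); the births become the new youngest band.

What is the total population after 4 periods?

3980

— Period 1 —
Births: 880 × 0.257 = 226 ; 1520 × 0.334 = 508 → total 734
10–19: 620 × 0.946 = 587
20–29: 550 × 0.956 = 526
30–39: 880 × 0.941 = 828
40–49: 700 × 0.944 = 661
50–59: 1520 × 0.932 = 1417
60+: 220 × 0.927 + 570 × 0.517 = 204 + 295 = 499
Population now: 0–9=734, 10–19=587, 20–29=526, 30–39=828, 40–49=661, 50–59=1417, 60+=499
— Period 2 —
Births: 526 × 0.257 = 135 ; 661 × 0.334 = 221 → total 356
10–19: 734 × 0.946 = 694
20–29: 587 × 0.956 = 561
30–39: 526 × 0.941 = 495
40–49: 828 × 0.944 = 782
50–59: 661 × 0.932 = 616
60+: 1417 × 0.927 + 499 × 0.517 = 1314 + 258 = 1572
Population now: 0–9=356, 10–19=694, 20–29=561, 30–39=495, 40–49=782, 50–59=616, 60+=1572
— Period 3 —
Births: 561 × 0.257 = 144 ; 782 × 0.334 = 261 → total 405
10–19: 356 × 0.946 = 337
20–29: 694 × 0.956 = 663
30–39: 561 × 0.941 = 528
40–49: 495 × 0.944 = 467
50–59: 782 × 0.932 = 729
60+: 616 × 0.927 + 1572 × 0.517 = 571 + 813 = 1384
Population now: 0–9=405, 10–19=337, 20–29=663, 30–39=528, 40–49=467, 50–59=729, 60+=1384
— Period 4 —
Births: 663 × 0.257 = 170 ; 467 × 0.334 = 156 → total 326
10–19: 405 × 0.946 = 383
20–29: 337 × 0.956 = 322
30–39: 663 × 0.941 = 624
40–49: 528 × 0.944 = 498
50–59: 467 × 0.932 = 435
60+: 729 × 0.927 + 1384 × 0.517 = 676 + 716 = 1392
Population now: 0–9=326, 10–19=383, 20–29=322, 30–39=624, 40–49=498, 50–59=435, 60+=1392
Total after period 4: 326 + 383 + 322 + 624 + 498 + 435 + 1392 = 3980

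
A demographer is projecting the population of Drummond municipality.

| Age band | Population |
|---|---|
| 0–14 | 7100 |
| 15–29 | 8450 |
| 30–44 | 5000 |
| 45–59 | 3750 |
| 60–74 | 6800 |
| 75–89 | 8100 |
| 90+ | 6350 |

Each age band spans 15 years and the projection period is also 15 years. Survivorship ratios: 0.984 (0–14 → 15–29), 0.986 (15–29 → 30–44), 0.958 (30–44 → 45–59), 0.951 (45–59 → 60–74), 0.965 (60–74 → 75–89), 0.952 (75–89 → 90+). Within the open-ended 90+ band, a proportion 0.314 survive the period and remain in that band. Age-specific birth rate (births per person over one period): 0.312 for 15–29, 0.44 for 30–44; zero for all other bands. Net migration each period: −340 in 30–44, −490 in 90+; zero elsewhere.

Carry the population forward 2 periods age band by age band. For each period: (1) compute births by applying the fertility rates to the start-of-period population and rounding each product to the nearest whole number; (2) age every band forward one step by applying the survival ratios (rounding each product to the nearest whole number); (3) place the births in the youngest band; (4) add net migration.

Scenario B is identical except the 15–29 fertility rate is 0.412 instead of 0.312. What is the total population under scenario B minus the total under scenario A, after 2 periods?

1529

Let band 1 be 0–14 through band 7 = 90+.
[period 1]
Births: 8450 × 0.312 = 2636, 5000 × 0.44 = 2200 → total 4836
Band 2: 7100 × 0.984 = 6986
Band 3: 8450 × 0.986 = 8332
Band 4: 5000 × 0.958 = 4790
Band 5: 3750 × 0.951 = 3566
Band 6: 6800 × 0.965 = 6562
Band 7: 8100 × 0.952 + 6350 × 0.314 = 7711 + 1994 = 9705
Net migration: Band 3 − 340 → 7992; Band 7 − 490 → 9215
Population now: 0–14=4836, 15–29=6986, 30–44=7992, 45–59=4790, 60–74=3566, 75–89=6562, 90+=9215
[period 2]
Births: 6986 × 0.312 = 2180, 7992 × 0.44 = 3516 → total 5696
Band 2: 4836 × 0.984 = 4759
Band 3: 6986 × 0.986 = 6888
Band 4: 7992 × 0.958 = 7656
Band 5: 4790 × 0.951 = 4555
Band 6: 3566 × 0.965 = 3441
Band 7: 6562 × 0.952 + 9215 × 0.314 = 6247 + 2894 = 9141
Net migration: Band 3 − 340 → 6548; Band 7 − 490 → 8651
Population now: 0–14=5696, 15–29=4759, 30–44=6548, 45–59=7656, 60–74=4555, 75–89=3441, 90+=8651
Scenario A total after 2 periods: 41306
Scenario B projection —
[period 1]
Births: 8450 × 0.412 = 3481, 5000 × 0.44 = 2200 → total 5681
Band 2: 7100 × 0.984 = 6986
Band 3: 8450 × 0.986 = 8332
Band 4: 5000 × 0.958 = 4790
Band 5: 3750 × 0.951 = 3566
Band 6: 6800 × 0.965 = 6562
Band 7: 8100 × 0.952 + 6350 × 0.314 = 7711 + 1994 = 9705
Net migration: Band 3 − 340 → 7992; Band 7 − 490 → 9215
Population now: 0–14=5681, 15–29=6986, 30–44=7992, 45–59=4790, 60–74=3566, 75–89=6562, 90+=9215
[period 2]
Births: 6986 × 0.412 = 2878, 7992 × 0.44 = 3516 → total 6394
Band 2: 5681 × 0.984 = 5590
Band 3: 6986 × 0.986 = 6888
Band 4: 7992 × 0.958 = 7656
Band 5: 4790 × 0.951 = 4555
Band 6: 3566 × 0.965 = 3441
Band 7: 6562 × 0.952 + 9215 × 0.314 = 6247 + 2894 = 9141
Net migration: Band 3 − 340 → 6548; Band 7 − 490 → 8651
Population now: 0–14=6394, 15–29=5590, 30–44=6548, 45–59=7656, 60–74=4555, 75–89=3441, 90+=8651
Scenario B total after 2 periods: 42835
Difference B − A = 42835 − 41306 = 1529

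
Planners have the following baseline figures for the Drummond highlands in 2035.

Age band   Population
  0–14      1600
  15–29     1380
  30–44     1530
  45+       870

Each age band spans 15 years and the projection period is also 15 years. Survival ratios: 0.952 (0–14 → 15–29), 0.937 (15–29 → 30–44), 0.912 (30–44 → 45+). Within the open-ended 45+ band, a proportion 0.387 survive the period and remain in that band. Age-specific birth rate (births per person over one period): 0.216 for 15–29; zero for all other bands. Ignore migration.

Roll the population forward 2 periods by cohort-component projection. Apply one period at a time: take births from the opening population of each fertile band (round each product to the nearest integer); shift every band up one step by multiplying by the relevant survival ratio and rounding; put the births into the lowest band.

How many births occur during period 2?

Call the bands 1 to 4, youngest first.
[period 1]
Births: 1380 × 0.216 = 298
Band 2: 1600 × 0.952 = 1523
Band 3: 1380 × 0.937 = 1293
Band 4: 1530 × 0.912 + 870 × 0.387 = 1395 + 337 = 1732
→ [298, 1523, 1293, 1732]
[period 2]
Births: 1523 × 0.216 = 329
Band 2: 298 × 0.952 = 284
Band 3: 1523 × 0.937 = 1427
Band 4: 1293 × 0.912 + 1732 × 0.387 = 1179 + 670 = 1849
→ [329, 284, 1427, 1849]

329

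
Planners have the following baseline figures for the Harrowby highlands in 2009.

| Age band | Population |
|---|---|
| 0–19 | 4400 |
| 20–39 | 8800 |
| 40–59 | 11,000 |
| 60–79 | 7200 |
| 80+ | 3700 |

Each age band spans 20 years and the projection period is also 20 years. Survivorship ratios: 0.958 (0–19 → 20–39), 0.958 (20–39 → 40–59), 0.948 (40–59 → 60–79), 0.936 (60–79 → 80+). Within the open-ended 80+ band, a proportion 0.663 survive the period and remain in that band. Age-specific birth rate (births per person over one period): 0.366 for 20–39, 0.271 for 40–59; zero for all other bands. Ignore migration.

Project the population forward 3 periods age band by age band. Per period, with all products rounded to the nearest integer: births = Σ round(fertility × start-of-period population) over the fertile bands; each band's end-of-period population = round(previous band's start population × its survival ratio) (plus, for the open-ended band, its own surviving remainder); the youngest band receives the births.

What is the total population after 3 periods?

34449

[period 1]
Births: 8800 × 0.366 = 3221  |  11000 × 0.271 = 2981 — total 6202
20–39: 4400 × 0.958 = 4215
40–59: 8800 × 0.958 = 8430
60–79: 11000 × 0.948 = 10428
80+: 7200 × 0.936 + 3700 × 0.663 = 6739 + 2453 = 9192
End of period: [6202, 4215, 8430, 10428, 9192]
[period 2]
Births: 4215 × 0.366 = 1543  |  8430 × 0.271 = 2285 — total 3828
20–39: 6202 × 0.958 = 5942
40–59: 4215 × 0.958 = 4038
60–79: 8430 × 0.948 = 7992
80+: 10428 × 0.936 + 9192 × 0.663 = 9761 + 6094 = 15855
End of period: [3828, 5942, 4038, 7992, 15855]
[period 3]
Births: 5942 × 0.366 = 2175  |  4038 × 0.271 = 1094 — total 3269
20–39: 3828 × 0.958 = 3667
40–59: 5942 × 0.958 = 5692
60–79: 4038 × 0.948 = 3828
80+: 7992 × 0.936 + 15855 × 0.663 = 7481 + 10512 = 17993
End of period: [3269, 3667, 5692, 3828, 17993]
Total after period 3: 3269 + 3667 + 5692 + 3828 + 17993 = 34449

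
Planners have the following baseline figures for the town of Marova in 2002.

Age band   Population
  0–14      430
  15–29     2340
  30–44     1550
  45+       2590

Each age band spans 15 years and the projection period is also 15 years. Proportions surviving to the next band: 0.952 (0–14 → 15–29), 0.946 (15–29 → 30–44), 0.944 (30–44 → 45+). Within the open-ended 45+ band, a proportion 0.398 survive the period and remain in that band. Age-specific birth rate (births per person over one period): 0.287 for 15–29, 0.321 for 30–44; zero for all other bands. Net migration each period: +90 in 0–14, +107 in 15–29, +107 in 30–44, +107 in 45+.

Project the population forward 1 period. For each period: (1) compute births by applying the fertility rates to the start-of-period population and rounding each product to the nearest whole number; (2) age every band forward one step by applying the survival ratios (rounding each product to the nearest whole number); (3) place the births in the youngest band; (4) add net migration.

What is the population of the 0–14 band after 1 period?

Numbering the groups 1..4 from youngest to oldest:
— Period 1 —
Births: 2340 × 0.287 = 672 ; 1550 × 0.321 = 498 — total 1170
Group 2: 430 × 0.952 = 409
Group 3: 2340 × 0.946 = 2214
Group 4: 1550 × 0.944 + 2590 × 0.398 = 1463 + 1031 = 2494
Net migration: Group 1 + 90 → 1260; Group 2 + 107 → 516; Group 3 + 107 → 2321; Group 4 + 107 → 2601
Population now: 0–14=1260, 15–29=516, 30–44=2321, 45+=2601

1260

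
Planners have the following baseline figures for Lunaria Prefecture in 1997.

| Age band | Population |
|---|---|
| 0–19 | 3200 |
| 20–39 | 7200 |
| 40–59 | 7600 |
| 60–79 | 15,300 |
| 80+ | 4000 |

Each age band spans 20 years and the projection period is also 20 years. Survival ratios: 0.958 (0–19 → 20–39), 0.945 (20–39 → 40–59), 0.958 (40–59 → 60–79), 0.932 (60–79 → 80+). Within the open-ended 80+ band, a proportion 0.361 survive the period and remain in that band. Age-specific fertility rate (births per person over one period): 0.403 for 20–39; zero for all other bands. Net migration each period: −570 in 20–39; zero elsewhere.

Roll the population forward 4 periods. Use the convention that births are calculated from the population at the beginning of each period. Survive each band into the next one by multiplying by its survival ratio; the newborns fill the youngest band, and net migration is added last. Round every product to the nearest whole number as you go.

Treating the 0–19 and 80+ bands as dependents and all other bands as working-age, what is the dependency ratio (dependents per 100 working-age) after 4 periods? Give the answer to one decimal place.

[period 1]
Births: 7200 × 0.403 = 2902
20–39: 3200 × 0.958 = 3066
40–59: 7200 × 0.945 = 6804
60–79: 7600 × 0.958 = 7281
80+: 15300 × 0.932 + 4000 × 0.361 = 14260 + 1444 = 15704
Net migration: 20–39 − 570 → 2496
End of period: [2902, 2496, 6804, 7281, 15704]
[period 2]
Births: 2496 × 0.403 = 1006
20–39: 2902 × 0.958 = 2780
40–59: 2496 × 0.945 = 2359
60–79: 6804 × 0.958 = 6518
80+: 7281 × 0.932 + 15704 × 0.361 = 6786 + 5669 = 12455
Net migration: 20–39 − 570 → 2210
End of period: [1006, 2210, 2359, 6518, 12455]
[period 3]
Births: 2210 × 0.403 = 891
20–39: 1006 × 0.958 = 964
40–59: 2210 × 0.945 = 2088
60–79: 2359 × 0.958 = 2260
80+: 6518 × 0.932 + 12455 × 0.361 = 6075 + 4496 = 10571
Net migration: 20–39 − 570 → 394
End of period: [891, 394, 2088, 2260, 10571]
[period 4]
Births: 394 × 0.403 = 159
20–39: 891 × 0.958 = 854
40–59: 394 × 0.945 = 372
60–79: 2088 × 0.958 = 2000
80+: 2260 × 0.932 + 10571 × 0.361 = 2106 + 3816 = 5922
Net migration: 20–39 − 570 → 284
End of period: [159, 284, 372, 2000, 5922]
Dependents (band 0–19 + band 80+) = 159 + 5922 = 6081; working-age = 2656; ratio = 6081/2656 × 100 = 229.0

229.0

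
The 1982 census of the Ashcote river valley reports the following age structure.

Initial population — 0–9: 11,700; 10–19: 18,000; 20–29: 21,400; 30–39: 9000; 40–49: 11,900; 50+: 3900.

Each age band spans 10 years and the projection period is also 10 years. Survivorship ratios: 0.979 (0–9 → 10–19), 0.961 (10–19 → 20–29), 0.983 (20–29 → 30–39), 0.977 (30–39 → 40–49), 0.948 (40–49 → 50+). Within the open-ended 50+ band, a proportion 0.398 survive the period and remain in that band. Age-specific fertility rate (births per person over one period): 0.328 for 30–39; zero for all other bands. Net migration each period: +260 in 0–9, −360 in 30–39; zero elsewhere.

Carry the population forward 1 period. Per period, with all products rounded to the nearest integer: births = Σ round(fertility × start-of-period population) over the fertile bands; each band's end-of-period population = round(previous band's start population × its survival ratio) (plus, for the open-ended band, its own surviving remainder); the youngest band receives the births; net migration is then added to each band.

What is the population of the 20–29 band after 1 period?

17298

— Period 1 —
Births: 9000 × 0.328 = 2952
10–19: 11700 × 0.979 = 11454
20–29: 18000 × 0.961 = 17298
30–39: 21400 × 0.983 = 21036
40–49: 9000 × 0.977 = 8793
50+: 11900 × 0.948 + 3900 × 0.398 = 11281 + 1552 = 12833
Net migration: 0–9 + 260 → 3212; 30–39 − 360 → 20676
Population now: 0–9=3212, 10–19=11454, 20–29=17298, 30–39=20676, 40–49=8793, 50+=12833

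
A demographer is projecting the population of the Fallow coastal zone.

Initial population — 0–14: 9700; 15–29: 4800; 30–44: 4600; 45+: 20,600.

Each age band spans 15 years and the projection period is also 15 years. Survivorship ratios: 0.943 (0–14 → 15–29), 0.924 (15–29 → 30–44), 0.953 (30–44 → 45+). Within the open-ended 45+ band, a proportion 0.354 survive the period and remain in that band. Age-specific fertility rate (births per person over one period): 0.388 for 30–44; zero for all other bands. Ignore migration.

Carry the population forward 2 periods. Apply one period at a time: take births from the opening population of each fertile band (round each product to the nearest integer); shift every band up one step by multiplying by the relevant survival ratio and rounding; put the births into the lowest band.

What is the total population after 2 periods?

[period 1]
Births: 4600 × 0.388 = 1785
15–29: 9700 × 0.943 = 9147
30–44: 4800 × 0.924 = 4435
45+: 4600 × 0.953 + 20600 × 0.354 = 4384 + 7292 = 11676
→ [1785, 9147, 4435, 11676]
[period 2]
Births: 4435 × 0.388 = 1721
15–29: 1785 × 0.943 = 1683
30–44: 9147 × 0.924 = 8452
45+: 4435 × 0.953 + 11676 × 0.354 = 4227 + 4133 = 8360
→ [1721, 1683, 8452, 8360]
Total after period 2: 1721 + 1683 + 8452 + 8360 = 20216

20216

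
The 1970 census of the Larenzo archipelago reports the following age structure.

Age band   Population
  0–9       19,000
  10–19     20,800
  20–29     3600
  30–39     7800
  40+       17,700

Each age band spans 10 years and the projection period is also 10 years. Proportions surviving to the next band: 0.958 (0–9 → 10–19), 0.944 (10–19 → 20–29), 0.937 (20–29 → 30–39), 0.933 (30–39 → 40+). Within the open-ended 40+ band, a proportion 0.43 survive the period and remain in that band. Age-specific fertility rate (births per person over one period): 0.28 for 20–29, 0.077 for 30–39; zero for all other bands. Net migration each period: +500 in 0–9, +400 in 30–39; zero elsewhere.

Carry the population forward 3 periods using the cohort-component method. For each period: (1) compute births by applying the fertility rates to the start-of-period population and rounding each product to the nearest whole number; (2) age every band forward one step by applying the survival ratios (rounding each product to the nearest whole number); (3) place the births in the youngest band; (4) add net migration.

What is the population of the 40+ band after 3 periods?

After projecting period 1:
Births: 3600 × 0.28 = 1008, 7800 × 0.077 = 601 → total 1609
10–19: 19000 × 0.958 = 18202
20–29: 20800 × 0.944 = 19635
30–39: 3600 × 0.937 = 3373
40+: 7800 × 0.933 + 17700 × 0.43 = 7277 + 7611 = 14888
Net migration: 0–9 + 500 → 2109; 30–39 + 400 → 3773
→ [2109, 18202, 19635, 3773, 14888]
After projecting period 2:
Births: 19635 × 0.28 = 5498, 3773 × 0.077 = 291 → total 5789
10–19: 2109 × 0.958 = 2020
20–29: 18202 × 0.944 = 17183
30–39: 19635 × 0.937 = 18398
40+: 3773 × 0.933 + 14888 × 0.43 = 3520 + 6402 = 9922
Net migration: 0–9 + 500 → 6289; 30–39 + 400 → 18798
→ [6289, 2020, 17183, 18798, 9922]
After projecting period 3:
Births: 17183 × 0.28 = 4811, 18798 × 0.077 = 1447 → total 6258
10–19: 6289 × 0.958 = 6025
20–29: 2020 × 0.944 = 1907
30–39: 17183 × 0.937 = 16100
40+: 18798 × 0.933 + 9922 × 0.43 = 17539 + 4266 = 21805
Net migration: 0–9 + 500 → 6758; 30–39 + 400 → 16500
→ [6758, 6025, 1907, 16500, 21805]

21805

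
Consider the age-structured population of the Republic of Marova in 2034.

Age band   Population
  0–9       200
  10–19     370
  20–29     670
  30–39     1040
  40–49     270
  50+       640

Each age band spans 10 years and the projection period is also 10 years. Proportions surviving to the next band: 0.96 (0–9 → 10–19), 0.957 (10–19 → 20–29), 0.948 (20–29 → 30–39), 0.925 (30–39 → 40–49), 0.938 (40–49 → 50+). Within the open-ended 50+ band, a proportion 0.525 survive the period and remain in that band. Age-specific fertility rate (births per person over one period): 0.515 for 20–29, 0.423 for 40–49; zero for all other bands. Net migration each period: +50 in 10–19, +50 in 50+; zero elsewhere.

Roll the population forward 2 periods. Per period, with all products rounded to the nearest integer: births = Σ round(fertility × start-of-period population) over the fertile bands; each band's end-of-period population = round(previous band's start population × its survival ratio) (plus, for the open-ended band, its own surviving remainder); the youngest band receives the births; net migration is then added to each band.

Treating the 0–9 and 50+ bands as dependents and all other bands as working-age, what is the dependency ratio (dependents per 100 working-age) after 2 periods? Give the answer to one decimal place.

Period 1.
Births: 670 × 0.515 = 345, 270 × 0.423 = 114 — total 459
10–19: 200 × 0.96 = 192
20–29: 370 × 0.957 = 354
30–39: 670 × 0.948 = 635
40–49: 1040 × 0.925 = 962
50+: 270 × 0.938 + 640 × 0.525 = 253 + 336 = 589
Net migration: 10–19 + 50 → 242; 50+ + 50 → 639
End of period: [459, 242, 354, 635, 962, 639]
Period 2.
Births: 354 × 0.515 = 182, 962 × 0.423 = 407 — total 589
10–19: 459 × 0.96 = 441
20–29: 242 × 0.957 = 232
30–39: 354 × 0.948 = 336
40–49: 635 × 0.925 = 587
50+: 962 × 0.938 + 639 × 0.525 = 902 + 335 = 1237
Net migration: 10–19 + 50 → 491; 50+ + 50 → 1287
End of period: [589, 491, 232, 336, 587, 1287]
Dependents (band 0–9 + band 50+) = 589 + 1287 = 1876; working-age = 1646; ratio = 1876/1646 × 100 = 114.0

114.0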